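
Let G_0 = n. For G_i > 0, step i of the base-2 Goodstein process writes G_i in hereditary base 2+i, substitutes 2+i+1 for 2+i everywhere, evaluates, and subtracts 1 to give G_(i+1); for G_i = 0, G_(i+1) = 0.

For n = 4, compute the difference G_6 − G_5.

30

4 —HB2→ 2^2 —bump→ 3^3 = 27 —(−1)→ 26
26 —HB3→ 2·3^2 + 2·3 + 2 —bump→ 2·4^2 + 2·4 + 2 = 42 —(−1)→ 41
41 —HB4→ 2·4^2 + 2·4 + 1 —bump→ 2·5^2 + 2·5 + 1 = 61 —(−1)→ 60
60 —HB5→ 2·5^2 + 2·5 —bump→ 2·6^2 + 2·6 = 84 —(−1)→ 83
83 —HB6→ 2·6^2 + 6 + 5 —bump→ 2·7^2 + 7 + 5 = 110 —(−1)→ 109
109 —HB7→ 2·7^2 + 7 + 4 —bump→ 2·8^2 + 8 + 4 = 140 —(−1)→ 139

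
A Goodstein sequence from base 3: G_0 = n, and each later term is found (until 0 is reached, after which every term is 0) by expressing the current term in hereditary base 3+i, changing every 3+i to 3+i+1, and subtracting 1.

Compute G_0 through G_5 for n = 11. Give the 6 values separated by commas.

11, 17, 25, 35, 39, 43

[0] 11 ≡ 3^2 + 2 (base 3). Lift 4: 18. −1: 17.
[1] 17 ≡ 4^2 + 1 (base 4). Lift 5: 26. −1: 25.
[2] 25 ≡ 5^2 (base 5). Lift 6: 36. −1: 35.
[3] 35 ≡ 5·6 + 5 (base 6). Lift 7: 40. −1: 39.
[4] 39 ≡ 5·7 + 4 (base 7). Lift 8: 44. −1: 43.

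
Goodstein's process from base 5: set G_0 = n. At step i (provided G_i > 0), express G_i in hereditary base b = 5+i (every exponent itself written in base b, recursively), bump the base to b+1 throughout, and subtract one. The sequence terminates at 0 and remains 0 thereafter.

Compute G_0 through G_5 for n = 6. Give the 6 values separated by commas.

base 5: 6 = 5 + 1; at 6: 6 + 1 = 7; next = 6
base 6: 6 = 6; at 7: 7 = 7; next = 6
base 7: 6 = 6; at 8: 6 = 6; next = 5
base 8: 5 = 5; at 9: 5 = 5; next = 4
base 9: 4 = 4; at 10: 4 = 4; next = 3

6, 6, 6, 5, 4, 3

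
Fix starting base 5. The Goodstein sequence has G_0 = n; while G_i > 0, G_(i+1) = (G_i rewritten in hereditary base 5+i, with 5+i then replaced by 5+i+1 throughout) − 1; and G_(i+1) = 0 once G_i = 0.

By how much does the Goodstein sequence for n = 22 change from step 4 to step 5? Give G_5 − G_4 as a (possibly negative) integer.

G_0 = 22. HB_5(22) = 4·5 + 2. Bump = 26. G_1 = 25.
G_1 = 25. HB_6(25) = 4·6 + 1. Bump = 29. G_2 = 28.
G_2 = 28. HB_7(28) = 4·7. Bump = 32. G_3 = 31.
G_3 = 31. HB_8(31) = 3·8 + 7. Bump = 34. G_4 = 33.
G_4 = 33. HB_9(33) = 3·9 + 6. Bump = 36. G_5 = 35.

2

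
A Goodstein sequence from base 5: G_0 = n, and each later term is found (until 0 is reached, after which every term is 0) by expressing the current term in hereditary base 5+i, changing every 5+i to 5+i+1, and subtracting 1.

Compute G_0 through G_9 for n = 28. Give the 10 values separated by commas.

28, 38, 50, 64, 80, 87, 94, 101, 108, 115

base 5: 28 = 5^2 + 3; at 6: 6^2 + 3 = 39; next = 38
base 6: 38 = 6^2 + 2; at 7: 7^2 + 2 = 51; next = 50
base 7: 50 = 7^2 + 1; at 8: 8^2 + 1 = 65; next = 64
base 8: 64 = 8^2; at 9: 9^2 = 81; next = 80
base 9: 80 = 8·9 + 8; at 10: 8·10 + 8 = 88; next = 87
base 10: 87 = 8·10 + 7; at 11: 8·11 + 7 = 95; next = 94
base 11: 94 = 8·11 + 6; at 12: 8·12 + 6 = 102; next = 101
base 12: 101 = 8·12 + 5; at 13: 8·13 + 5 = 109; next = 108
base 13: 108 = 8·13 + 4; at 14: 8·14 + 4 = 116; next = 115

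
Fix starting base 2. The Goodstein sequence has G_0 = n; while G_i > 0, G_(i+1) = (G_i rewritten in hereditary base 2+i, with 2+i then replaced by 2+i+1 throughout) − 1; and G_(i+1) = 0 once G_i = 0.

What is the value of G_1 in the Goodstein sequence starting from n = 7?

30

(0) 7|_2 = 2^2 + 2 + 1 ↦ 3^3 + 3 + 1|_3 = 31 ⇒ 30
(1) 30|_3 = 3^3 + 3 ↦ 4^4 + 4|_4 = 260 ⇒ 259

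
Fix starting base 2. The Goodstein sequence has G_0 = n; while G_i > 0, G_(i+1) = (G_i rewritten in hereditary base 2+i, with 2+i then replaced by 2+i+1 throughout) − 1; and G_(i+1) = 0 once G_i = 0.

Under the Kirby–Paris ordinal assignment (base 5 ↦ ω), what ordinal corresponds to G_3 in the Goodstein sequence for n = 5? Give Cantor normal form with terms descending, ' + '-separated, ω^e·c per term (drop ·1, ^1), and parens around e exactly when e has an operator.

(0) 5|_2 = 2^2 + 1 ↦ 3^3 + 1|_3 = 28 ⇒ 27
(1) 27|_3 = 3^3 ↦ 4^4|_4 = 256 ⇒ 255
(2) 255|_4 = 3·4^3 + 3·4^2 + 3·4 + 3 ↦ 3·5^3 + 3·5^2 + 3·5 + 3|_5 = 468 ⇒ 467
(3) 467|_5 = 3·5^3 + 3·5^2 + 3·5 + 2 ↦ 3·6^3 + 3·6^2 + 3·6 + 2|_6 = 776 ⇒ 775

ω^3·3 + ω^2·3 + ω·3 + 2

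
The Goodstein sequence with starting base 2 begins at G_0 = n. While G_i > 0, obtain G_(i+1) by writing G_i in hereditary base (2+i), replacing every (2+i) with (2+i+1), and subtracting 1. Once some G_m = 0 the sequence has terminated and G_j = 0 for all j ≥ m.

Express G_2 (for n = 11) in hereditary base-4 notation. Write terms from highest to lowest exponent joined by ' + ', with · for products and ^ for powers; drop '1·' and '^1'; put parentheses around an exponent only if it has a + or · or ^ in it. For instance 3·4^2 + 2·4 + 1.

base 2: 11 = 2^(2 + 1) + 2 + 1; at 3: 3^(3 + 1) + 3 + 1 = 85; next = 84
base 3: 84 = 3^(3 + 1) + 3; at 4: 4^(4 + 1) + 4 = 1028; next = 1027
base 4: 1027 = 4^(4 + 1) + 3; at 5: 5^(5 + 1) + 3 = 15628; next = 15627

4^(4 + 1) + 3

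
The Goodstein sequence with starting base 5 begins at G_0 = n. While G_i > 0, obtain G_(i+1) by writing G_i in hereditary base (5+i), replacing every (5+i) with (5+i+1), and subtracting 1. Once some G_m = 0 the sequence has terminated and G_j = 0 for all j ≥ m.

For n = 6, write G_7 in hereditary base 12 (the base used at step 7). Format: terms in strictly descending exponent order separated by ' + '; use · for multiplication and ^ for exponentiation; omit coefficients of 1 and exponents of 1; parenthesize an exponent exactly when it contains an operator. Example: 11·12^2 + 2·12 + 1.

1

G_0=6  [base 5] 5 + 1  →[5↦6]→  6 + 1 = 7  −1 ⇒ G_1=6
G_1=6  [base 6] 6  →[6↦7]→  7 = 7  −1 ⇒ G_2=6
G_2=6  [base 7] 6  →[7↦8]→  6 = 6  −1 ⇒ G_3=5
G_3=5  [base 8] 5  →[8↦9]→  5 = 5  −1 ⇒ G_4=4
G_4=4  [base 9] 4  →[9↦10]→  4 = 4  −1 ⇒ G_5=3
G_5=3  [base 10] 3  →[10↦11]→  3 = 3  −1 ⇒ G_6=2
G_6=2  [base 11] 2  →[11↦12]→  2 = 2  −1 ⇒ G_7=1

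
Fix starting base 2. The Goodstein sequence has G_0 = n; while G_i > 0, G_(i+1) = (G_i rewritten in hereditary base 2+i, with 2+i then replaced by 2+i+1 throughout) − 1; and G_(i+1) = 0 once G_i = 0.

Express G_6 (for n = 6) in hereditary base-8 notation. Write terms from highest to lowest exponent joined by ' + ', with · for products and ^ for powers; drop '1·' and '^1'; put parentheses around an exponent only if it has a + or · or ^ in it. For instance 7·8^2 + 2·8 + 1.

5·8^5 + 5·8^4 + 5·8^3 + 5·8^2 + 5·8 + 3

step 0: 6 = 2^2 + 2; sub 3 for 2: 3^3 + 3; = 30; G_1 = 30−1 = 29
step 1: 29 = 3^3 + 2; sub 4 for 3: 4^4 + 2; = 258; G_2 = 258−1 = 257
step 2: 257 = 4^4 + 1; sub 5 for 4: 5^5 + 1; = 3126; G_3 = 3126−1 = 3125
step 3: 3125 = 5^5; sub 6 for 5: 6^6; = 46656; G_4 = 46656−1 = 46655
step 4: 46655 = 5·6^5 + 5·6^4 + 5·6^3 + 5·6^2 + 5·6 + 5; sub 7 for 6: 5·7^5 + 5·7^4 + 5·7^3 + 5·7^2 + 5·7 + 5; = 98040; G_5 = 98040−1 = 98039
step 5: 98039 = 5·7^5 + 5·7^4 + 5·7^3 + 5·7^2 + 5·7 + 4; sub 8 for 7: 5·8^5 + 5·8^4 + 5·8^3 + 5·8^2 + 5·8 + 4; = 187244; G_6 = 187244−1 = 187243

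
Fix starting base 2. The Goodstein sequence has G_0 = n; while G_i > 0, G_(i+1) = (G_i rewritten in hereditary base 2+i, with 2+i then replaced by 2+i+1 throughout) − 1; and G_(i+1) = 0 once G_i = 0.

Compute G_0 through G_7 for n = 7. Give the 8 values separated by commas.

step 0: 7 = 2^2 + 2 + 1; sub 3 for 2: 3^3 + 3 + 1; = 31; G_1 = 31−1 = 30
step 1: 30 = 3^3 + 3; sub 4 for 3: 4^4 + 4; = 260; G_2 = 260−1 = 259
step 2: 259 = 4^4 + 3; sub 5 for 4: 5^5 + 3; = 3128; G_3 = 3128−1 = 3127
step 3: 3127 = 5^5 + 2; sub 6 for 5: 6^6 + 2; = 46658; G_4 = 46658−1 = 46657
step 4: 46657 = 6^6 + 1; sub 7 for 6: 7^7 + 1; = 823544; G_5 = 823544−1 = 823543
step 5: 823543 = 7^7; sub 8 for 7: 8^8; = 16777216; G_6 = 16777216−1 = 16777215
step 6: 16777215 = 7·8^7 + 7·8^6 + 7·8^5 + 7·8^4 + 7·8^3 + 7·8^2 + 7·8 + 7; sub 9 for 8: 7·9^7 + 7·9^6 + 7·9^5 + 7·9^4 + 7·9^3 + 7·9^2 + 7·9 + 7; = 37665880; G_7 = 37665880−1 = 37665879

7, 30, 259, 3127, 46657, 823543, 16777215, 37665879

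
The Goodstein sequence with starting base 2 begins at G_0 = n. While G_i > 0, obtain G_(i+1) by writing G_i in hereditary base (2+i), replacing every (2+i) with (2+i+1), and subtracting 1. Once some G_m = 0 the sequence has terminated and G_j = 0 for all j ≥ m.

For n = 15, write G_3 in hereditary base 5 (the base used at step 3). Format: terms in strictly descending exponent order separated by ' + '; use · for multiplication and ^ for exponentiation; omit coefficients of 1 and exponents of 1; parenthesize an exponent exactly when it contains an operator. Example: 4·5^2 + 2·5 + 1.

5^(5 + 1) + 5^5 + 2

[0] 15 ≡ 2^(2 + 1) + 2^2 + 2 + 1 (base 2). Lift 3: 112. −1: 111.
[1] 111 ≡ 3^(3 + 1) + 3^3 + 3 (base 3). Lift 4: 1284. −1: 1283.
[2] 1283 ≡ 4^(4 + 1) + 4^4 + 3 (base 4). Lift 5: 18753. −1: 18752.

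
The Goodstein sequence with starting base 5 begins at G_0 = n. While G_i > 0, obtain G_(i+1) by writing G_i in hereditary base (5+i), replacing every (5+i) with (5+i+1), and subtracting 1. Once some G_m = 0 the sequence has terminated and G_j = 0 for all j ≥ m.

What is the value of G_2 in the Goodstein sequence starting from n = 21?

(0) 21|_5 = 4·5 + 1 ↦ 4·6 + 1|_6 = 25 ⇒ 24
(1) 24|_6 = 4·6 ↦ 4·7|_7 = 28 ⇒ 27
(2) 27|_7 = 3·7 + 6 ↦ 3·8 + 6|_8 = 30 ⇒ 29

27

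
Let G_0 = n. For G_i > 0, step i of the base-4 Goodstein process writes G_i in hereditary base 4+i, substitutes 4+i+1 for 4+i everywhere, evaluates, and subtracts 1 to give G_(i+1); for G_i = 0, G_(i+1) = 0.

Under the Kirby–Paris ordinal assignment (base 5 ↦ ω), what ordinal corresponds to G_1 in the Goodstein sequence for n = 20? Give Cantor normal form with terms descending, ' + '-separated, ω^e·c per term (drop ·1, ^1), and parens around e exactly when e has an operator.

ω^2 + 4

[0] 20 ≡ 4^2 + 4 (base 4). Lift 5: 30. −1: 29.
[1] 29 ≡ 5^2 + 4 (base 5). Lift 6: 40. −1: 39.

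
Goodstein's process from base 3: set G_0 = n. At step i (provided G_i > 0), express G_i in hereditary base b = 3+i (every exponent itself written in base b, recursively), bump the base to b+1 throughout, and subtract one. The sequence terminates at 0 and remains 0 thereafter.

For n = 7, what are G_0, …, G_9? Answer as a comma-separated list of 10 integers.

7, 8, 9, 9, 9, 9, 9, 9, 8, 7

base 3: 7 = 2·3 + 1; at 4: 2·4 + 1 = 9; next = 8
base 4: 8 = 2·4; at 5: 2·5 = 10; next = 9
base 5: 9 = 5 + 4; at 6: 6 + 4 = 10; next = 9
base 6: 9 = 6 + 3; at 7: 7 + 3 = 10; next = 9
base 7: 9 = 7 + 2; at 8: 8 + 2 = 10; next = 9
base 8: 9 = 8 + 1; at 9: 9 + 1 = 10; next = 9
base 9: 9 = 9; at 10: 10 = 10; next = 9
base 10: 9 = 9; at 11: 9 = 9; next = 8
base 11: 8 = 8; at 12: 8 = 8; next = 7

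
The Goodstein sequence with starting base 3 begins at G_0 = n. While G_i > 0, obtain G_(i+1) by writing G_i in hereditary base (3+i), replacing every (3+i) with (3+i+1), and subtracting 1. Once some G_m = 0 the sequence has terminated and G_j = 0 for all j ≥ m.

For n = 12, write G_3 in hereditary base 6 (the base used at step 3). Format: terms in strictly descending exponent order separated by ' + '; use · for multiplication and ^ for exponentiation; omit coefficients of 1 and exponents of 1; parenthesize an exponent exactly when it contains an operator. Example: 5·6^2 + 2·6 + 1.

6^2 + 1

i=0: 12 = 3^2 + 3 (b=3); 3→4: 4^2 + 4 = 20; 20−1 = 19
i=1: 19 = 4^2 + 3 (b=4); 4→5: 5^2 + 3 = 28; 28−1 = 27
i=2: 27 = 5^2 + 2 (b=5); 5→6: 6^2 + 2 = 38; 38−1 = 37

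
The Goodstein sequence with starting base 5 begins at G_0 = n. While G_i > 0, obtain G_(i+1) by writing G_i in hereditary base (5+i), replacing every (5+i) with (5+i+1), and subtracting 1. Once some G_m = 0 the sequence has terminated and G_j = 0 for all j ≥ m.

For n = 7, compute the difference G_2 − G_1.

0

step 0: 7 = 5 + 2; sub 6 for 5: 6 + 2; = 8; G_1 = 8−1 = 7
step 1: 7 = 6 + 1; sub 7 for 6: 7 + 1; = 8; G_2 = 8−1 = 7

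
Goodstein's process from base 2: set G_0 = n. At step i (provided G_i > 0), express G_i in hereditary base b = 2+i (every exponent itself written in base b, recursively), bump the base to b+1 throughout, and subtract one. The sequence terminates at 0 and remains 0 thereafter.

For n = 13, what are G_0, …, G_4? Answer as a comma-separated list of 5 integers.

13, 108, 1279, 16092, 280711

i=0: 13 = 2^(2 + 1) + 2^2 + 1 (b=2); 2→3: 3^(3 + 1) + 3^3 + 1 = 109; 109−1 = 108
i=1: 108 = 3^(3 + 1) + 3^3 (b=3); 3→4: 4^(4 + 1) + 4^4 = 1280; 1280−1 = 1279
i=2: 1279 = 4^(4 + 1) + 3·4^3 + 3·4^2 + 3·4 + 3 (b=4); 4→5: 5^(5 + 1) + 3·5^3 + 3·5^2 + 3·5 + 3 = 16093; 16093−1 = 16092
i=3: 16092 = 5^(5 + 1) + 3·5^3 + 3·5^2 + 3·5 + 2 (b=5); 5→6: 6^(6 + 1) + 3·6^3 + 3·6^2 + 3·6 + 2 = 280712; 280712−1 = 280711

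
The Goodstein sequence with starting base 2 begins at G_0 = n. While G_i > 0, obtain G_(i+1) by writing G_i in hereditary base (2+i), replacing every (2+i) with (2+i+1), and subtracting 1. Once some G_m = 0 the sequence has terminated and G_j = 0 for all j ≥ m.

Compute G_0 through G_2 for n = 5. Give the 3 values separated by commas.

[0] 5 ≡ 2^2 + 1 (base 2). Lift 3: 28. −1: 27.
[1] 27 ≡ 3^3 (base 3). Lift 4: 256. −1: 255.

5, 27, 255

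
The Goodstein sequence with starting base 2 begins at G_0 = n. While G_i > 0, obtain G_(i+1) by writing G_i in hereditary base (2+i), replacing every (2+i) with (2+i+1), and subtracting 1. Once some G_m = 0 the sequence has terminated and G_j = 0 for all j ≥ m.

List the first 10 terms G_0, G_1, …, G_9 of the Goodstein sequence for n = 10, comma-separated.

10, 83, 1025, 15625, 279935, 4215754, 84073323, 1937434592, 50000555551, 1426559238830

step 0: 10 = 2^(2 + 1) + 2; sub 3 for 2: 3^(3 + 1) + 3; = 84; G_1 = 84−1 = 83
step 1: 83 = 3^(3 + 1) + 2; sub 4 for 3: 4^(4 + 1) + 2; = 1026; G_2 = 1026−1 = 1025
step 2: 1025 = 4^(4 + 1) + 1; sub 5 for 4: 5^(5 + 1) + 1; = 15626; G_3 = 15626−1 = 15625
step 3: 15625 = 5^(5 + 1); sub 6 for 5: 6^(6 + 1); = 279936; G_4 = 279936−1 = 279935
step 4: 279935 = 5·6^6 + 5·6^5 + 5·6^4 + 5·6^3 + 5·6^2 + 5·6 + 5; sub 7 for 6: 5·7^7 + 5·7^5 + 5·7^4 + 5·7^3 + 5·7^2 + 5·7 + 5; = 4215755; G_5 = 4215755−1 = 4215754
step 5: 4215754 = 5·7^7 + 5·7^5 + 5·7^4 + 5·7^3 + 5·7^2 + 5·7 + 4; sub 8 for 7: 5·8^8 + 5·8^5 + 5·8^4 + 5·8^3 + 5·8^2 + 5·8 + 4; = 84073324; G_6 = 84073324−1 = 84073323
step 6: 84073323 = 5·8^8 + 5·8^5 + 5·8^4 + 5·8^3 + 5·8^2 + 5·8 + 3; sub 9 for 8: 5·9^9 + 5·9^5 + 5·9^4 + 5·9^3 + 5·9^2 + 5·9 + 3; = 1937434593; G_7 = 1937434593−1 = 1937434592
step 7: 1937434592 = 5·9^9 + 5·9^5 + 5·9^4 + 5·9^3 + 5·9^2 + 5·9 + 2; sub 10 for 9: 5·10^10 + 5·10^5 + 5·10^4 + 5·10^3 + 5·10^2 + 5·10 + 2; = 50000555552; G_8 = 50000555552−1 = 50000555551
step 8: 50000555551 = 5·10^10 + 5·10^5 + 5·10^4 + 5·10^3 + 5·10^2 + 5·10 + 1; sub 11 for 10: 5·11^11 + 5·11^5 + 5·11^4 + 5·11^3 + 5·11^2 + 5·11 + 1; = 1426559238831; G_9 = 1426559238831−1 = 1426559238830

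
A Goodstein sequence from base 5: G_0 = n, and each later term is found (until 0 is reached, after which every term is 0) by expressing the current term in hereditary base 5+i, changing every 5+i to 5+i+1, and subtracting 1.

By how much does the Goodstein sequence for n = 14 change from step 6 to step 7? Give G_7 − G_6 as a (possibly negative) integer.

G_0 = 14. HB_5(14) = 2·5 + 4. Bump = 16. G_1 = 15.
G_1 = 15. HB_6(15) = 2·6 + 3. Bump = 17. G_2 = 16.
G_2 = 16. HB_7(16) = 2·7 + 2. Bump = 18. G_3 = 17.
G_3 = 17. HB_8(17) = 2·8 + 1. Bump = 19. G_4 = 18.
G_4 = 18. HB_9(18) = 2·9. Bump = 20. G_5 = 19.
G_5 = 19. HB_10(19) = 10 + 9. Bump = 20. G_6 = 19.
G_6 = 19. HB_11(19) = 11 + 8. Bump = 20. G_7 = 19.

0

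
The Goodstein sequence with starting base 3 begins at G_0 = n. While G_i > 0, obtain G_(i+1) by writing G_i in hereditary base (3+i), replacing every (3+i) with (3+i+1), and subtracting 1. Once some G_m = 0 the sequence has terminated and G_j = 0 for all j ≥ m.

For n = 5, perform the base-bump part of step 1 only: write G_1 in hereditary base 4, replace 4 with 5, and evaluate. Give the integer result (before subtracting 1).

6

G_0 = 5. HB_3(5) = 3 + 2. Bump = 6. G_1 = 5.
G_1 = 5. HB_4(5) = 4 + 1. Bump = 6. G_2 = 5.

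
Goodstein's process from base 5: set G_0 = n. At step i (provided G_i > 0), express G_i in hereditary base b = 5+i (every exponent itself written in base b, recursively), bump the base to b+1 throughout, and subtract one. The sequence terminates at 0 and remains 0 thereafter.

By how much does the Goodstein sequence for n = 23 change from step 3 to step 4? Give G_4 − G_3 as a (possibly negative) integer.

G_0 = 23. HB_5(23) = 4·5 + 3. Bump = 27. G_1 = 26.
G_1 = 26. HB_6(26) = 4·6 + 2. Bump = 30. G_2 = 29.
G_2 = 29. HB_7(29) = 4·7 + 1. Bump = 33. G_3 = 32.
G_3 = 32. HB_8(32) = 4·8. Bump = 36. G_4 = 35.

3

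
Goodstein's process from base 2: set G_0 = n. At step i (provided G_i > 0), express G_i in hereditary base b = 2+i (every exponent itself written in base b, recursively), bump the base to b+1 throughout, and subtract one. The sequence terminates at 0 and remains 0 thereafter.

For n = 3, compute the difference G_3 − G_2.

-1

[0] 3 ≡ 2 + 1 (base 2). Lift 3: 4. −1: 3.
[1] 3 ≡ 3 (base 3). Lift 4: 4. −1: 3.
[2] 3 ≡ 3 (base 4). Lift 5: 3. −1: 2.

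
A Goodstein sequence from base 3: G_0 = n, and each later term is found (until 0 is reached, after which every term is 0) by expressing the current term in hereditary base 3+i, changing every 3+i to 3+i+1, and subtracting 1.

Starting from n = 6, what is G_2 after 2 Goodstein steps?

base 3: 6 = 2·3; at 4: 2·4 = 8; next = 7
base 4: 7 = 4 + 3; at 5: 5 + 3 = 8; next = 7
base 5: 7 = 5 + 2; at 6: 6 + 2 = 8; next = 7

7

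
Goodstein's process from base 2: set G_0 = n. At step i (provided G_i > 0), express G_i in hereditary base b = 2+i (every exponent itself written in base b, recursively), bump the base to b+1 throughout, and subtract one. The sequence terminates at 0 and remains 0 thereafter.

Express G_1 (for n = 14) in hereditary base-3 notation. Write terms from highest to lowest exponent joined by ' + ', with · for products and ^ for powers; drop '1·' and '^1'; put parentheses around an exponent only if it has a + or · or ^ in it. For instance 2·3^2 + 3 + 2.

14 —HB2→ 2^(2 + 1) + 2^2 + 2 —bump→ 3^(3 + 1) + 3^3 + 3 = 111 —(−1)→ 110
110 —HB3→ 3^(3 + 1) + 3^3 + 2 —bump→ 4^(4 + 1) + 4^4 + 2 = 1282 —(−1)→ 1281

3^(3 + 1) + 3^3 + 2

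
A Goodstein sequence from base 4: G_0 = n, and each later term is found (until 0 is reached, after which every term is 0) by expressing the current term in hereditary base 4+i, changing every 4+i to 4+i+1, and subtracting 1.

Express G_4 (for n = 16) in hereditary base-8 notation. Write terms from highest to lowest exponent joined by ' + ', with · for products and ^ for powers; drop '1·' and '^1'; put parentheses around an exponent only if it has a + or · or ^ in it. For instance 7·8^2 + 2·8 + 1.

16 —HB4→ 4^2 —bump→ 5^2 = 25 —(−1)→ 24
24 —HB5→ 4·5 + 4 —bump→ 4·6 + 4 = 28 —(−1)→ 27
27 —HB6→ 4·6 + 3 —bump→ 4·7 + 3 = 31 —(−1)→ 30
30 —HB7→ 4·7 + 2 —bump→ 4·8 + 2 = 34 —(−1)→ 33
33 —HB8→ 4·8 + 1 —bump→ 4·9 + 1 = 37 —(−1)→ 36

4·8 + 1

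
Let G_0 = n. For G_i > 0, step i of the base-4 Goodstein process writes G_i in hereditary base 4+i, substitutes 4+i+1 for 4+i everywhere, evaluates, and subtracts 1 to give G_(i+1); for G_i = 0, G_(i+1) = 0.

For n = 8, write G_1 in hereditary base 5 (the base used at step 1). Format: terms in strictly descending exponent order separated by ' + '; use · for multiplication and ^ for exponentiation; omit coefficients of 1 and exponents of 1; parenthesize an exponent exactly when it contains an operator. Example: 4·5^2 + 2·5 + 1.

step 0: 8 = 2·4; sub 5 for 4: 2·5; = 10; G_1 = 10−1 = 9
step 1: 9 = 5 + 4; sub 6 for 5: 6 + 4; = 10; G_2 = 10−1 = 9

5 + 4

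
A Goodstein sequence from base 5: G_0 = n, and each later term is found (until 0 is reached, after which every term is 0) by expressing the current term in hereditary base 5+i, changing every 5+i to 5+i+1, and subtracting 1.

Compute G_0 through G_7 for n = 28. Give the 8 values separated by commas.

(0) 28|_5 = 5^2 + 3 ↦ 6^2 + 3|_6 = 39 ⇒ 38
(1) 38|_6 = 6^2 + 2 ↦ 7^2 + 2|_7 = 51 ⇒ 50
(2) 50|_7 = 7^2 + 1 ↦ 8^2 + 1|_8 = 65 ⇒ 64
(3) 64|_8 = 8^2 ↦ 9^2|_9 = 81 ⇒ 80
(4) 80|_9 = 8·9 + 8 ↦ 8·10 + 8|_10 = 88 ⇒ 87
(5) 87|_10 = 8·10 + 7 ↦ 8·11 + 7|_11 = 95 ⇒ 94
(6) 94|_11 = 8·11 + 6 ↦ 8·12 + 6|_12 = 102 ⇒ 101

28, 38, 50, 64, 80, 87, 94, 101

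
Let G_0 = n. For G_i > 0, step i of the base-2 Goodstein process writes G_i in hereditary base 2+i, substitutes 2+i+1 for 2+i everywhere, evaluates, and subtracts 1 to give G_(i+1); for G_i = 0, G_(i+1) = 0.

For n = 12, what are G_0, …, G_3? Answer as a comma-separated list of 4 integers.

12, 107, 1065, 15685

12 —HB2→ 2^(2 + 1) + 2^2 —bump→ 3^(3 + 1) + 3^3 = 108 —(−1)→ 107
107 —HB3→ 3^(3 + 1) + 2·3^2 + 2·3 + 2 —bump→ 4^(4 + 1) + 2·4^2 + 2·4 + 2 = 1066 —(−1)→ 1065
1065 —HB4→ 4^(4 + 1) + 2·4^2 + 2·4 + 1 —bump→ 5^(5 + 1) + 2·5^2 + 2·5 + 1 = 15686 —(−1)→ 15685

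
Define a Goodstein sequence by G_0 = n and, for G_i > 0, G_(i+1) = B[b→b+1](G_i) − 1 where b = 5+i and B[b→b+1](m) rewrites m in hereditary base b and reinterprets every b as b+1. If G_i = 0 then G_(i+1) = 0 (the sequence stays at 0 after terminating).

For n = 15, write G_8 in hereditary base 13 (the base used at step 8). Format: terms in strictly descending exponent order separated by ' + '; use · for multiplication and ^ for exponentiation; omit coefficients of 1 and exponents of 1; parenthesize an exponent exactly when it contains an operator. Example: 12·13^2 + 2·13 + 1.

13 + 10

15 —HB5→ 3·5 —bump→ 3·6 = 18 —(−1)→ 17
17 —HB6→ 2·6 + 5 —bump→ 2·7 + 5 = 19 —(−1)→ 18
18 —HB7→ 2·7 + 4 —bump→ 2·8 + 4 = 20 —(−1)→ 19
19 —HB8→ 2·8 + 3 —bump→ 2·9 + 3 = 21 —(−1)→ 20
20 —HB9→ 2·9 + 2 —bump→ 2·10 + 2 = 22 —(−1)→ 21
21 —HB10→ 2·10 + 1 —bump→ 2·11 + 1 = 23 —(−1)→ 22
22 —HB11→ 2·11 —bump→ 2·12 = 24 —(−1)→ 23
23 —HB12→ 12 + 11 —bump→ 13 + 11 = 24 —(−1)→ 23
23 —HB13→ 13 + 10 —bump→ 14 + 10 = 24 —(−1)→ 23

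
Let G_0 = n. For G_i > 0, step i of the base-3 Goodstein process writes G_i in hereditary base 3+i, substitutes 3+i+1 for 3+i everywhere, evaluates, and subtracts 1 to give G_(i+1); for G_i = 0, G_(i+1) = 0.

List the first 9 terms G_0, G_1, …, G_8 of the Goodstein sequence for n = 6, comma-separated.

step 0: 6 = 2·3; sub 4 for 3: 2·4; = 8; G_1 = 8−1 = 7
step 1: 7 = 4 + 3; sub 5 for 4: 5 + 3; = 8; G_2 = 8−1 = 7
step 2: 7 = 5 + 2; sub 6 for 5: 6 + 2; = 8; G_3 = 8−1 = 7
step 3: 7 = 6 + 1; sub 7 for 6: 7 + 1; = 8; G_4 = 8−1 = 7
step 4: 7 = 7; sub 8 for 7: 8; = 8; G_5 = 8−1 = 7
step 5: 7 = 7; sub 9 for 8: 7; = 7; G_6 = 7−1 = 6
step 6: 6 = 6; sub 10 for 9: 6; = 6; G_7 = 6−1 = 5
step 7: 5 = 5; sub 11 for 10: 5; = 5; G_8 = 5−1 = 4

6, 7, 7, 7, 7, 7, 6, 5, 4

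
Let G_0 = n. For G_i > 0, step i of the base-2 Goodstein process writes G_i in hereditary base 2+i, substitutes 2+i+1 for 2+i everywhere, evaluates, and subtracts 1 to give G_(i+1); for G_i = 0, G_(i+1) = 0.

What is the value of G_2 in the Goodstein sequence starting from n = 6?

257

[0] 6 ≡ 2^2 + 2 (base 2). Lift 3: 30. −1: 29.
[1] 29 ≡ 3^3 + 2 (base 3). Lift 4: 258. −1: 257.
[2] 257 ≡ 4^4 + 1 (base 4). Lift 5: 3126. −1: 3125.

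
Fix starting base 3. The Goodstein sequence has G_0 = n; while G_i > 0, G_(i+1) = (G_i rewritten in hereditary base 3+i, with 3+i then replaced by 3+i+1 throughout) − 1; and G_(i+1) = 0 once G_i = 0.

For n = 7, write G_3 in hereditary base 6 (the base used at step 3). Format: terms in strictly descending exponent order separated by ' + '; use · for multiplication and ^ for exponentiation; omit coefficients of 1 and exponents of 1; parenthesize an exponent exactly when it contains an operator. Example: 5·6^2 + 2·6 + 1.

G_0 = 7. HB_3(7) = 2·3 + 1. Bump = 9. G_1 = 8.
G_1 = 8. HB_4(8) = 2·4. Bump = 10. G_2 = 9.
G_2 = 9. HB_5(9) = 5 + 4. Bump = 10. G_3 = 9.
G_3 = 9. HB_6(9) = 6 + 3. Bump = 10. G_4 = 9.

6 + 3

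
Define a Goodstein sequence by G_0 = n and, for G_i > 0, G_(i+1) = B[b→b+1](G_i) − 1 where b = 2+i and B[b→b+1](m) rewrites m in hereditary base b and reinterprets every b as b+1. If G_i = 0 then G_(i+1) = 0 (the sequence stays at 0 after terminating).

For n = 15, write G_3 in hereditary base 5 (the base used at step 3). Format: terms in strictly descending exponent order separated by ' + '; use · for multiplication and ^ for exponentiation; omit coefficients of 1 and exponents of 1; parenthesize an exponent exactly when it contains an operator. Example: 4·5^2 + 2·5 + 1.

[0] 15 ≡ 2^(2 + 1) + 2^2 + 2 + 1 (base 2). Lift 3: 112. −1: 111.
[1] 111 ≡ 3^(3 + 1) + 3^3 + 3 (base 3). Lift 4: 1284. −1: 1283.
[2] 1283 ≡ 4^(4 + 1) + 4^4 + 3 (base 4). Lift 5: 18753. −1: 18752.
[3] 18752 ≡ 5^(5 + 1) + 5^5 + 2 (base 5). Lift 6: 326594. −1: 326593.

5^(5 + 1) + 5^5 + 2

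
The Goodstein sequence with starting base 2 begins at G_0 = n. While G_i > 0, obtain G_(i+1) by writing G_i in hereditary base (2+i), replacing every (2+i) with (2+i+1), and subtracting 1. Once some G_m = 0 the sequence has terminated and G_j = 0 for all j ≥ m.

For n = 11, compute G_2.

1027

step 0: 11 = 2^(2 + 1) + 2 + 1; sub 3 for 2: 3^(3 + 1) + 3 + 1; = 85; G_1 = 85−1 = 84
step 1: 84 = 3^(3 + 1) + 3; sub 4 for 3: 4^(4 + 1) + 4; = 1028; G_2 = 1028−1 = 1027
step 2: 1027 = 4^(4 + 1) + 3; sub 5 for 4: 5^(5 + 1) + 3; = 15628; G_3 = 15628−1 = 15627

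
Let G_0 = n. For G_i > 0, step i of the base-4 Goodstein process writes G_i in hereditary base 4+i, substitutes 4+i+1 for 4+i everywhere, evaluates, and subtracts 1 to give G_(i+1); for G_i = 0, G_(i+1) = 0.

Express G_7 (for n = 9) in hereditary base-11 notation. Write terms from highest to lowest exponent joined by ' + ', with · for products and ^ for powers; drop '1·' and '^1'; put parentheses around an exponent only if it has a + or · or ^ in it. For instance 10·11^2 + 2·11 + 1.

11

i=0: 9 = 2·4 + 1 (b=4); 4→5: 2·5 + 1 = 11; 11−1 = 10
i=1: 10 = 2·5 (b=5); 5→6: 2·6 = 12; 12−1 = 11
i=2: 11 = 6 + 5 (b=6); 6→7: 7 + 5 = 12; 12−1 = 11
i=3: 11 = 7 + 4 (b=7); 7→8: 8 + 4 = 12; 12−1 = 11
i=4: 11 = 8 + 3 (b=8); 8→9: 9 + 3 = 12; 12−1 = 11
i=5: 11 = 9 + 2 (b=9); 9→10: 10 + 2 = 12; 12−1 = 11
i=6: 11 = 10 + 1 (b=10); 10→11: 11 + 1 = 12; 12−1 = 11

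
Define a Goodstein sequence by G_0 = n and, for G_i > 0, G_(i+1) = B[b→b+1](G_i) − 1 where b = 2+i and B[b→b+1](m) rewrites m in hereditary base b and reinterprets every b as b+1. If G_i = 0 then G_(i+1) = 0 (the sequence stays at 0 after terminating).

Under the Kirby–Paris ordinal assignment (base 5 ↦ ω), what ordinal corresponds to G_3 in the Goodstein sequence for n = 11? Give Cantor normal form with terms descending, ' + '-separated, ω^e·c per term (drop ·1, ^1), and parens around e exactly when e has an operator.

ω^(ω + 1) + 2

G_0 = 11. HB_2(11) = 2^(2 + 1) + 2 + 1. Bump = 85. G_1 = 84.
G_1 = 84. HB_3(84) = 3^(3 + 1) + 3. Bump = 1028. G_2 = 1027.
G_2 = 1027. HB_4(1027) = 4^(4 + 1) + 3. Bump = 15628. G_3 = 15627.
G_3 = 15627. HB_5(15627) = 5^(5 + 1) + 2. Bump = 279938. G_4 = 279937.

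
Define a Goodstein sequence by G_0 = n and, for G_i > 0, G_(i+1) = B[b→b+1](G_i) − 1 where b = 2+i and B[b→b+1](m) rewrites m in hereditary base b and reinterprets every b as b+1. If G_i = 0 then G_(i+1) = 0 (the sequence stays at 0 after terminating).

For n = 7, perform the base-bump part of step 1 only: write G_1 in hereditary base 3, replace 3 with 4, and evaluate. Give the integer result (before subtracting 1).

base 2: 7 = 2^2 + 2 + 1; at 3: 3^3 + 3 + 1 = 31; next = 30
base 3: 30 = 3^3 + 3; at 4: 4^4 + 4 = 260; next = 259

260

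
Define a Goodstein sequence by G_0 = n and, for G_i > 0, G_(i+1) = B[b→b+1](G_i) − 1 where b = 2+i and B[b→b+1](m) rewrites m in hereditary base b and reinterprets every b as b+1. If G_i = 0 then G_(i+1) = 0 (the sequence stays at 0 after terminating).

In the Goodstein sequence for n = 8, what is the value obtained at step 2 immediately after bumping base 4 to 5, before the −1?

6311

[0] 8 ≡ 2^(2 + 1) (base 2). Lift 3: 81. −1: 80.
[1] 80 ≡ 2·3^3 + 2·3^2 + 2·3 + 2 (base 3). Lift 4: 554. −1: 553.
[2] 553 ≡ 2·4^4 + 2·4^2 + 2·4 + 1 (base 4). Lift 5: 6311. −1: 6310.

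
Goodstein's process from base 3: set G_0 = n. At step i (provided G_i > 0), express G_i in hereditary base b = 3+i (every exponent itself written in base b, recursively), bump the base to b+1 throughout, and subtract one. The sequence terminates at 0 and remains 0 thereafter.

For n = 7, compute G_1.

7 —HB3→ 2·3 + 1 —bump→ 2·4 + 1 = 9 —(−1)→ 8
8 —HB4→ 2·4 —bump→ 2·5 = 10 —(−1)→ 9

8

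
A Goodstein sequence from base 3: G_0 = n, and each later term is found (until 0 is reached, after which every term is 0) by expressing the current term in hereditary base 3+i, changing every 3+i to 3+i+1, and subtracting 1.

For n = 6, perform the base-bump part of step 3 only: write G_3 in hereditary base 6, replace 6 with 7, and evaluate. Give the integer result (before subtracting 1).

8

6 —HB3→ 2·3 —bump→ 2·4 = 8 —(−1)→ 7
7 —HB4→ 4 + 3 —bump→ 5 + 3 = 8 —(−1)→ 7
7 —HB5→ 5 + 2 —bump→ 6 + 2 = 8 —(−1)→ 7
7 —HB6→ 6 + 1 —bump→ 7 + 1 = 8 —(−1)→ 7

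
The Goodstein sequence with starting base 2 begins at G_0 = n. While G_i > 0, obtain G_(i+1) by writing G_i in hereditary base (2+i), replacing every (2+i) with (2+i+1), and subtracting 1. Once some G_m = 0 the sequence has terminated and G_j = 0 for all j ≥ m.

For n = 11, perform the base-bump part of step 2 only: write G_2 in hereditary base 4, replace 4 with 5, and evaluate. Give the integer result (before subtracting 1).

15628

G_0=11  [base 2] 2^(2 + 1) + 2 + 1  →[2↦3]→  3^(3 + 1) + 3 + 1 = 85  −1 ⇒ G_1=84
G_1=84  [base 3] 3^(3 + 1) + 3  →[3↦4]→  4^(4 + 1) + 4 = 1028  −1 ⇒ G_2=1027
G_2=1027  [base 4] 4^(4 + 1) + 3  →[4↦5]→  5^(5 + 1) + 3 = 15628  −1 ⇒ G_3=15627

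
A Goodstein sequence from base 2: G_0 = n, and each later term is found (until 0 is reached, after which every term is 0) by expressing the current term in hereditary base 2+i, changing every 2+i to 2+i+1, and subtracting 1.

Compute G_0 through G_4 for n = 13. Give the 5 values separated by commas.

13, 108, 1279, 16092, 280711

base 2: 13 = 2^(2 + 1) + 2^2 + 1; at 3: 3^(3 + 1) + 3^3 + 1 = 109; next = 108
base 3: 108 = 3^(3 + 1) + 3^3; at 4: 4^(4 + 1) + 4^4 = 1280; next = 1279
base 4: 1279 = 4^(4 + 1) + 3·4^3 + 3·4^2 + 3·4 + 3; at 5: 5^(5 + 1) + 3·5^3 + 3·5^2 + 3·5 + 3 = 16093; next = 16092
base 5: 16092 = 5^(5 + 1) + 3·5^3 + 3·5^2 + 3·5 + 2; at 6: 6^(6 + 1) + 3·6^3 + 3·6^2 + 3·6 + 2 = 280712; next = 280711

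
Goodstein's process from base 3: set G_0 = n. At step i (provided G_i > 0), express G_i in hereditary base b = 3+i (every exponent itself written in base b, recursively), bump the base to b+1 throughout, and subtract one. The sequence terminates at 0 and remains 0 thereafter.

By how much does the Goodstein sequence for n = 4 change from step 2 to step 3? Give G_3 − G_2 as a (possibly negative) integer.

-1

base 3: 4 = 3 + 1; at 4: 4 + 1 = 5; next = 4
base 4: 4 = 4; at 5: 5 = 5; next = 4
base 5: 4 = 4; at 6: 4 = 4; next = 3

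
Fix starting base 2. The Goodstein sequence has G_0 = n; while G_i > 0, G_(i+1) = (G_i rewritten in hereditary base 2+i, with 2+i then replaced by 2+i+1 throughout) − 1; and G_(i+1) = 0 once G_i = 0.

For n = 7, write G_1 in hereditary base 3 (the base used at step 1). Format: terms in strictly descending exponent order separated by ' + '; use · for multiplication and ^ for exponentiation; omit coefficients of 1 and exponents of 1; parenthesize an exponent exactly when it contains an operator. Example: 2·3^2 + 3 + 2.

G_0 = 7. HB_2(7) = 2^2 + 2 + 1. Bump = 31. G_1 = 30.
G_1 = 30. HB_3(30) = 3^3 + 3. Bump = 260. G_2 = 259.

3^3 + 3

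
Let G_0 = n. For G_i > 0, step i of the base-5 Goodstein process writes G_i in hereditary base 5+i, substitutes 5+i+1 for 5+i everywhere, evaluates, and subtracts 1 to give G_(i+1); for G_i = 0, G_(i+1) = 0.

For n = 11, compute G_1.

12

11 —HB5→ 2·5 + 1 —bump→ 2·6 + 1 = 13 —(−1)→ 12
12 —HB6→ 2·6 —bump→ 2·7 = 14 —(−1)→ 13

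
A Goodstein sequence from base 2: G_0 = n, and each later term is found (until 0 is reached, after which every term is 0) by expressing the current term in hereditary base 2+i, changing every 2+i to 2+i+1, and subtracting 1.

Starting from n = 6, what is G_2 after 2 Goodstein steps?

G_0=6  [base 2] 2^2 + 2  →[2↦3]→  3^3 + 3 = 30  −1 ⇒ G_1=29
G_1=29  [base 3] 3^3 + 2  →[3↦4]→  4^4 + 2 = 258  −1 ⇒ G_2=257
G_2=257  [base 4] 4^4 + 1  →[4↦5]→  5^5 + 1 = 3126  −1 ⇒ G_3=3125

257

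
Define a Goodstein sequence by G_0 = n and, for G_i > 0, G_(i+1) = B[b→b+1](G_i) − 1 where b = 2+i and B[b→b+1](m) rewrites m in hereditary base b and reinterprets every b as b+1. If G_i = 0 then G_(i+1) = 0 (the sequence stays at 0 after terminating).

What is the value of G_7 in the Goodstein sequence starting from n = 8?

step 0: 8 = 2^(2 + 1); sub 3 for 2: 3^(3 + 1); = 81; G_1 = 81−1 = 80
step 1: 80 = 2·3^3 + 2·3^2 + 2·3 + 2; sub 4 for 3: 2·4^4 + 2·4^2 + 2·4 + 2; = 554; G_2 = 554−1 = 553
step 2: 553 = 2·4^4 + 2·4^2 + 2·4 + 1; sub 5 for 4: 2·5^5 + 2·5^2 + 2·5 + 1; = 6311; G_3 = 6311−1 = 6310
step 3: 6310 = 2·5^5 + 2·5^2 + 2·5; sub 6 for 5: 2·6^6 + 2·6^2 + 2·6; = 93396; G_4 = 93396−1 = 93395
step 4: 93395 = 2·6^6 + 2·6^2 + 6 + 5; sub 7 for 6: 2·7^7 + 2·7^2 + 7 + 5; = 1647196; G_5 = 1647196−1 = 1647195
step 5: 1647195 = 2·7^7 + 2·7^2 + 7 + 4; sub 8 for 7: 2·8^8 + 2·8^2 + 8 + 4; = 33554572; G_6 = 33554572−1 = 33554571
step 6: 33554571 = 2·8^8 + 2·8^2 + 8 + 3; sub 9 for 8: 2·9^9 + 2·9^2 + 9 + 3; = 774841152; G_7 = 774841152−1 = 774841151
step 7: 774841151 = 2·9^9 + 2·9^2 + 9 + 2; sub 10 for 9: 2·10^10 + 2·10^2 + 10 + 2; = 20000000212; G_8 = 20000000212−1 = 20000000211

774841151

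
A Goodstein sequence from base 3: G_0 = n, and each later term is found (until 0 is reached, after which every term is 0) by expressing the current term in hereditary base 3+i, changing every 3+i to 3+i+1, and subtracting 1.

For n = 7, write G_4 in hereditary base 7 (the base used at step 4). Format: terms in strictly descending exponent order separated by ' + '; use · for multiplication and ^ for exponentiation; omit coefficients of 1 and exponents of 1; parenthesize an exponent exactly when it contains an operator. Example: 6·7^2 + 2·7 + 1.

7 + 2

G_0=7  [base 3] 2·3 + 1  →[3↦4]→  2·4 + 1 = 9  −1 ⇒ G_1=8
G_1=8  [base 4] 2·4  →[4↦5]→  2·5 = 10  −1 ⇒ G_2=9
G_2=9  [base 5] 5 + 4  →[5↦6]→  6 + 4 = 10  −1 ⇒ G_3=9
G_3=9  [base 6] 6 + 3  →[6↦7]→  7 + 3 = 10  −1 ⇒ G_4=9
G_4=9  [base 7] 7 + 2  →[7↦8]→  8 + 2 = 10  −1 ⇒ G_5=9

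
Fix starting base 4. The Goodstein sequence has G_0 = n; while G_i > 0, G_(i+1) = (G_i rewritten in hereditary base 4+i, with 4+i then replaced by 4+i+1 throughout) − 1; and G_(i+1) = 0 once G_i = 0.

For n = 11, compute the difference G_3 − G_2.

1

G_0=11  [base 4] 2·4 + 3  →[4↦5]→  2·5 + 3 = 13  −1 ⇒ G_1=12
G_1=12  [base 5] 2·5 + 2  →[5↦6]→  2·6 + 2 = 14  −1 ⇒ G_2=13
G_2=13  [base 6] 2·6 + 1  →[6↦7]→  2·7 + 1 = 15  −1 ⇒ G_3=14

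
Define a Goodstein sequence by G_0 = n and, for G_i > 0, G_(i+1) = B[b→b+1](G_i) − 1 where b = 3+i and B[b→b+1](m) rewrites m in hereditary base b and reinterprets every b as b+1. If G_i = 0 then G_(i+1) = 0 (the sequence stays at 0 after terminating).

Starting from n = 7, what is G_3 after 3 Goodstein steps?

(0) 7|_3 = 2·3 + 1 ↦ 2·4 + 1|_4 = 9 ⇒ 8
(1) 8|_4 = 2·4 ↦ 2·5|_5 = 10 ⇒ 9
(2) 9|_5 = 5 + 4 ↦ 6 + 4|_6 = 10 ⇒ 9
(3) 9|_6 = 6 + 3 ↦ 7 + 3|_7 = 10 ⇒ 9

9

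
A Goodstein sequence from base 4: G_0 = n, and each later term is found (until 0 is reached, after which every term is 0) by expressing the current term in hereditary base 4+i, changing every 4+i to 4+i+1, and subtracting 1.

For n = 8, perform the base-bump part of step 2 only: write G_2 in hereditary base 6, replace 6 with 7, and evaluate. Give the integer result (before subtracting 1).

G_0 = 8. HB_4(8) = 2·4. Bump = 10. G_1 = 9.
G_1 = 9. HB_5(9) = 5 + 4. Bump = 10. G_2 = 9.
G_2 = 9. HB_6(9) = 6 + 3. Bump = 10. G_3 = 9.

10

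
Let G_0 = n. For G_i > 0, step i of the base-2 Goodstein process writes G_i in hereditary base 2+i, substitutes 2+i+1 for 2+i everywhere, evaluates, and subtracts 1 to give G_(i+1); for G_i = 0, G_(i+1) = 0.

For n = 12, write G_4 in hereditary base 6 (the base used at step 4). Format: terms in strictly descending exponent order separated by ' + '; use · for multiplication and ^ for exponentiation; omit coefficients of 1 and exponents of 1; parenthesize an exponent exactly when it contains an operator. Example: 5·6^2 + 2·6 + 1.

G_0=12  [base 2] 2^(2 + 1) + 2^2  →[2↦3]→  3^(3 + 1) + 3^3 = 108  −1 ⇒ G_1=107
G_1=107  [base 3] 3^(3 + 1) + 2·3^2 + 2·3 + 2  →[3↦4]→  4^(4 + 1) + 2·4^2 + 2·4 + 2 = 1066  −1 ⇒ G_2=1065
G_2=1065  [base 4] 4^(4 + 1) + 2·4^2 + 2·4 + 1  →[4↦5]→  5^(5 + 1) + 2·5^2 + 2·5 + 1 = 15686  −1 ⇒ G_3=15685
G_3=15685  [base 5] 5^(5 + 1) + 2·5^2 + 2·5  →[5↦6]→  6^(6 + 1) + 2·6^2 + 2·6 = 280020  −1 ⇒ G_4=280019
G_4=280019  [base 6] 6^(6 + 1) + 2·6^2 + 6 + 5  →[6↦7]→  7^(7 + 1) + 2·7^2 + 7 + 5 = 5764911  −1 ⇒ G_5=5764910

6^(6 + 1) + 2·6^2 + 6 + 5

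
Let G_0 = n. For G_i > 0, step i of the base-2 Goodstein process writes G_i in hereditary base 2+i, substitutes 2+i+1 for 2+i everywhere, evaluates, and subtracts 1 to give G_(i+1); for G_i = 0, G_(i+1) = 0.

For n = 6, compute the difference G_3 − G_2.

G_0=6  [base 2] 2^2 + 2  →[2↦3]→  3^3 + 3 = 30  −1 ⇒ G_1=29
G_1=29  [base 3] 3^3 + 2  →[3↦4]→  4^4 + 2 = 258  −1 ⇒ G_2=257
G_2=257  [base 4] 4^4 + 1  →[4↦5]→  5^5 + 1 = 3126  −1 ⇒ G_3=3125

2868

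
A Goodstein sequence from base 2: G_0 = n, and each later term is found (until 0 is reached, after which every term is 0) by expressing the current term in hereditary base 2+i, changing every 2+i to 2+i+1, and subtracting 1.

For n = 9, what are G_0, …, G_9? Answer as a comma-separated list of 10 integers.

9, 81, 1023, 9842, 140743, 2471826, 50333399, 1162263921, 30000003325, 855935016215

9 —HB2→ 2^(2 + 1) + 1 —bump→ 3^(3 + 1) + 1 = 82 —(−1)→ 81
81 —HB3→ 3^(3 + 1) —bump→ 4^(4 + 1) = 1024 —(−1)→ 1023
1023 —HB4→ 3·4^4 + 3·4^3 + 3·4^2 + 3·4 + 3 —bump→ 3·5^5 + 3·5^3 + 3·5^2 + 3·5 + 3 = 9843 —(−1)→ 9842
9842 —HB5→ 3·5^5 + 3·5^3 + 3·5^2 + 3·5 + 2 —bump→ 3·6^6 + 3·6^3 + 3·6^2 + 3·6 + 2 = 140744 —(−1)→ 140743
140743 —HB6→ 3·6^6 + 3·6^3 + 3·6^2 + 3·6 + 1 —bump→ 3·7^7 + 3·7^3 + 3·7^2 + 3·7 + 1 = 2471827 —(−1)→ 2471826
2471826 —HB7→ 3·7^7 + 3·7^3 + 3·7^2 + 3·7 —bump→ 3·8^8 + 3·8^3 + 3·8^2 + 3·8 = 50333400 —(−1)→ 50333399
50333399 —HB8→ 3·8^8 + 3·8^3 + 3·8^2 + 2·8 + 7 —bump→ 3·9^9 + 3·9^3 + 3·9^2 + 2·9 + 7 = 1162263922 —(−1)→ 1162263921
1162263921 —HB9→ 3·9^9 + 3·9^3 + 3·9^2 + 2·9 + 6 —bump→ 3·10^10 + 3·10^3 + 3·10^2 + 2·10 + 6 = 30000003326 —(−1)→ 30000003325
30000003325 —HB10→ 3·10^10 + 3·10^3 + 3·10^2 + 2·10 + 5 —bump→ 3·11^11 + 3·11^3 + 3·11^2 + 2·11 + 5 = 855935016216 —(−1)→ 855935016215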